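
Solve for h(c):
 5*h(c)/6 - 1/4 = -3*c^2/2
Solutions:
 h(c) = 3/10 - 9*c^2/5


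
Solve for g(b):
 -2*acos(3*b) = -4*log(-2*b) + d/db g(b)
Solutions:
 g(b) = C1 + 4*b*log(-b) - 2*b*acos(3*b) - 4*b + 4*b*log(2) + 2*sqrt(1 - 9*b^2)/3


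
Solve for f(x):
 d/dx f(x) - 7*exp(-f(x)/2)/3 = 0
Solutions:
 f(x) = 2*log(C1 + 7*x/6)


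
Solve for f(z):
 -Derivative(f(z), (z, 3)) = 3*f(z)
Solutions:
 f(z) = C3*exp(-3^(1/3)*z) + (C1*sin(3^(5/6)*z/2) + C2*cos(3^(5/6)*z/2))*exp(3^(1/3)*z/2)


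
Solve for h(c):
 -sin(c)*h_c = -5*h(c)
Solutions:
 h(c) = C1*sqrt(cos(c) - 1)*(cos(c)^2 - 2*cos(c) + 1)/(sqrt(cos(c) + 1)*(cos(c)^2 + 2*cos(c) + 1))


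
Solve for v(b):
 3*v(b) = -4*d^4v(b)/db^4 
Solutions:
 v(b) = (C1*sin(3^(1/4)*b/2) + C2*cos(3^(1/4)*b/2))*exp(-3^(1/4)*b/2) + (C3*sin(3^(1/4)*b/2) + C4*cos(3^(1/4)*b/2))*exp(3^(1/4)*b/2)


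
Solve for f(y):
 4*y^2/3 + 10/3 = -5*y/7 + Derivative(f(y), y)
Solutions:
 f(y) = C1 + 4*y^3/9 + 5*y^2/14 + 10*y/3


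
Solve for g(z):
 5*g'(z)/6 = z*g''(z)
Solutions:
 g(z) = C1 + C2*z^(11/6)


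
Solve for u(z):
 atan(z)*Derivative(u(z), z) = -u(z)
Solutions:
 u(z) = C1*exp(-Integral(1/atan(z), z))


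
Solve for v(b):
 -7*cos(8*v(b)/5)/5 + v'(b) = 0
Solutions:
 -7*b/5 - 5*log(sin(8*v(b)/5) - 1)/16 + 5*log(sin(8*v(b)/5) + 1)/16 = C1


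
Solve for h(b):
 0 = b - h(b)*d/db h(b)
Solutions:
 h(b) = -sqrt(C1 + b^2)
 h(b) = sqrt(C1 + b^2)


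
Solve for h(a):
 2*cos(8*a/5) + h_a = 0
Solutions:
 h(a) = C1 - 5*sin(8*a/5)/4


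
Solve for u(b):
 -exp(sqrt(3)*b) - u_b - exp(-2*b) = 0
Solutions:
 u(b) = C1 - sqrt(3)*exp(sqrt(3)*b)/3 + exp(-2*b)/2


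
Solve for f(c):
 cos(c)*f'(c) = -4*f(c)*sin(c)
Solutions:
 f(c) = C1*cos(c)^4


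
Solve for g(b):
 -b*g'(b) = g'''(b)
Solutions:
 g(b) = C1 + Integral(C2*airyai(-b) + C3*airybi(-b), b)


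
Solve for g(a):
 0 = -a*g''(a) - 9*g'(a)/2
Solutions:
 g(a) = C1 + C2/a^(7/2)


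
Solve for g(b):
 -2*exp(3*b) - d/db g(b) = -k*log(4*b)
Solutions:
 g(b) = C1 + b*k*log(b) + b*k*(-1 + 2*log(2)) - 2*exp(3*b)/3


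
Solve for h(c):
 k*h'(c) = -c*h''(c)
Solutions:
 h(c) = C1 + c^(1 - re(k))*(C2*sin(log(c)*Abs(im(k))) + C3*cos(log(c)*im(k)))


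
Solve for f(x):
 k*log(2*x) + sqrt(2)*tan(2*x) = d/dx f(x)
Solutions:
 f(x) = C1 + k*x*(log(x) - 1) + k*x*log(2) - sqrt(2)*log(cos(2*x))/2


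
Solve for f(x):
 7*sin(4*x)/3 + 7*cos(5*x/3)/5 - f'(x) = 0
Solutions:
 f(x) = C1 + 21*sin(5*x/3)/25 - 7*cos(4*x)/12


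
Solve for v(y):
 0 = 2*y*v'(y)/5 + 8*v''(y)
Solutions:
 v(y) = C1 + C2*erf(sqrt(10)*y/20)


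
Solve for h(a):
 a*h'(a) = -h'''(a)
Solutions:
 h(a) = C1 + Integral(C2*airyai(-a) + C3*airybi(-a), a)


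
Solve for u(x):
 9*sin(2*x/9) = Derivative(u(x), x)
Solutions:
 u(x) = C1 - 81*cos(2*x/9)/2


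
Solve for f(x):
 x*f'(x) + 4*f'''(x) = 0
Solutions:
 f(x) = C1 + Integral(C2*airyai(-2^(1/3)*x/2) + C3*airybi(-2^(1/3)*x/2), x)


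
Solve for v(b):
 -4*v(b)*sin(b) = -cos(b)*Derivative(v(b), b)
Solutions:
 v(b) = C1/cos(b)^4


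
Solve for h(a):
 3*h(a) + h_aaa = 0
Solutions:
 h(a) = C3*exp(-3^(1/3)*a) + (C1*sin(3^(5/6)*a/2) + C2*cos(3^(5/6)*a/2))*exp(3^(1/3)*a/2)


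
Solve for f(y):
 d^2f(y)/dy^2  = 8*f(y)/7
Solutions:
 f(y) = C1*exp(-2*sqrt(14)*y/7) + C2*exp(2*sqrt(14)*y/7)


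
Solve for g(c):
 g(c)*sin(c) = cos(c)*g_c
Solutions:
 g(c) = C1/cos(c)


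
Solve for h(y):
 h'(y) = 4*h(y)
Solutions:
 h(y) = C1*exp(4*y)


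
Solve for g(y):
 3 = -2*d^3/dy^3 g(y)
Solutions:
 g(y) = C1 + C2*y + C3*y^2 - y^3/4


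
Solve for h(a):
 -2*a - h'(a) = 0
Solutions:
 h(a) = C1 - a^2


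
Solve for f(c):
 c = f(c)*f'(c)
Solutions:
 f(c) = -sqrt(C1 + c^2)
 f(c) = sqrt(C1 + c^2)


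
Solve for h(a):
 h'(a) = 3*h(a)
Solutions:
 h(a) = C1*exp(3*a)


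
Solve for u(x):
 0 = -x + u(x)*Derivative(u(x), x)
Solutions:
 u(x) = -sqrt(C1 + x^2)
 u(x) = sqrt(C1 + x^2)


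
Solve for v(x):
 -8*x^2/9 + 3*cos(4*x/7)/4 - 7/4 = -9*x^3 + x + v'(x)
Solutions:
 v(x) = C1 + 9*x^4/4 - 8*x^3/27 - x^2/2 - 7*x/4 + 21*sin(4*x/7)/16


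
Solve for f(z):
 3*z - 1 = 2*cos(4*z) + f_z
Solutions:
 f(z) = C1 + 3*z^2/2 - z - sin(4*z)/2


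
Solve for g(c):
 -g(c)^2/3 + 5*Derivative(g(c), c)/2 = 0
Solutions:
 g(c) = -15/(C1 + 2*c)


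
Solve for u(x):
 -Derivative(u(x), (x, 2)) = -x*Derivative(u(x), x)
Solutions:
 u(x) = C1 + C2*erfi(sqrt(2)*x/2)


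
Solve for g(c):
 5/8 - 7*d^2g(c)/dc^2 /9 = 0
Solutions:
 g(c) = C1 + C2*c + 45*c^2/112


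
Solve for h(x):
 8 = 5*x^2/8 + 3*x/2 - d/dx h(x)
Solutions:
 h(x) = C1 + 5*x^3/24 + 3*x^2/4 - 8*x


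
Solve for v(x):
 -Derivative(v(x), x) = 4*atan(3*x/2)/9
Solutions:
 v(x) = C1 - 4*x*atan(3*x/2)/9 + 4*log(9*x^2 + 4)/27


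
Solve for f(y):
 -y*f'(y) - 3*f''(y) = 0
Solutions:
 f(y) = C1 + C2*erf(sqrt(6)*y/6)


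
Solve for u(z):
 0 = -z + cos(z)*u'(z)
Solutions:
 u(z) = C1 + Integral(z/cos(z), z)


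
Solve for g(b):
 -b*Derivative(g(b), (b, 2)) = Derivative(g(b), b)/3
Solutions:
 g(b) = C1 + C2*b^(2/3)


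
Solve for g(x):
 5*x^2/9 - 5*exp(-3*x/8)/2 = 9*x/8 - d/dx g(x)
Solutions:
 g(x) = C1 - 5*x^3/27 + 9*x^2/16 - 20*exp(-3*x/8)/3


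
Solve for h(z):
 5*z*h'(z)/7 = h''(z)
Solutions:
 h(z) = C1 + C2*erfi(sqrt(70)*z/14)


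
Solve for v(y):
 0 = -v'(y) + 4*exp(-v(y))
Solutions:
 v(y) = log(C1 + 4*y)


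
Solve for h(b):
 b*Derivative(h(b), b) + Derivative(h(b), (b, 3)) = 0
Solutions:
 h(b) = C1 + Integral(C2*airyai(-b) + C3*airybi(-b), b)


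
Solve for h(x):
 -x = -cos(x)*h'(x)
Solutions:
 h(x) = C1 + Integral(x/cos(x), x)


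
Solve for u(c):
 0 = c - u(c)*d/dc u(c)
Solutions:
 u(c) = -sqrt(C1 + c^2)
 u(c) = sqrt(C1 + c^2)


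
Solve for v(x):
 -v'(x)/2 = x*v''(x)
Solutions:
 v(x) = C1 + C2*sqrt(x)


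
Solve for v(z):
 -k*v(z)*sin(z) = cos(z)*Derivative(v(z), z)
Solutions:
 v(z) = C1*exp(k*log(cos(z)))


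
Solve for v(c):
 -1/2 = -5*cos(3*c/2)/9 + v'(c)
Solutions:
 v(c) = C1 - c/2 + 10*sin(3*c/2)/27


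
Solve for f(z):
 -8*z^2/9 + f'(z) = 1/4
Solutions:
 f(z) = C1 + 8*z^3/27 + z/4


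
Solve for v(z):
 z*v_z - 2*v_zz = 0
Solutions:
 v(z) = C1 + C2*erfi(z/2)


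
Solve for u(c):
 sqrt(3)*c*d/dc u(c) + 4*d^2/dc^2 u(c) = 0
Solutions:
 u(c) = C1 + C2*erf(sqrt(2)*3^(1/4)*c/4)


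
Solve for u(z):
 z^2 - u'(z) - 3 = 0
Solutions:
 u(z) = C1 + z^3/3 - 3*z


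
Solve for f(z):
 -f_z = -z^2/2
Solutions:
 f(z) = C1 + z^3/6


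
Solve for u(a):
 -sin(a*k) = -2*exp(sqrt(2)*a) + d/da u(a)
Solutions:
 u(a) = C1 + sqrt(2)*exp(sqrt(2)*a) + cos(a*k)/k


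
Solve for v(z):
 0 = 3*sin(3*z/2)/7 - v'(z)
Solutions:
 v(z) = C1 - 2*cos(3*z/2)/7


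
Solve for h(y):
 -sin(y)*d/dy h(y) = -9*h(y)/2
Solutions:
 h(y) = C1*(cos(y) - 1)^(1/4)*(cos(y)^2 - 2*cos(y) + 1)/((cos(y) + 1)^(1/4)*(cos(y)^2 + 2*cos(y) + 1))


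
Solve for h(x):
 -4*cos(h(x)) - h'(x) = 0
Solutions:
 h(x) = pi - asin((C1 + exp(8*x))/(C1 - exp(8*x)))
 h(x) = asin((C1 + exp(8*x))/(C1 - exp(8*x)))


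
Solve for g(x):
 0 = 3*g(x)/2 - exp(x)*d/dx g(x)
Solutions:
 g(x) = C1*exp(-3*exp(-x)/2)


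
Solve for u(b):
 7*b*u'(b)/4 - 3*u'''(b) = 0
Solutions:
 u(b) = C1 + Integral(C2*airyai(126^(1/3)*b/6) + C3*airybi(126^(1/3)*b/6), b)


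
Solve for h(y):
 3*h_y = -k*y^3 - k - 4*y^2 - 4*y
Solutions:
 h(y) = C1 - k*y^4/12 - k*y/3 - 4*y^3/9 - 2*y^2/3


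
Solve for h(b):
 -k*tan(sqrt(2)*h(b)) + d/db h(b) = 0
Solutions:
 h(b) = sqrt(2)*(pi - asin(C1*exp(sqrt(2)*b*k)))/2
 h(b) = sqrt(2)*asin(C1*exp(sqrt(2)*b*k))/2


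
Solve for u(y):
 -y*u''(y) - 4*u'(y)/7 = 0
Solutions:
 u(y) = C1 + C2*y^(3/7)


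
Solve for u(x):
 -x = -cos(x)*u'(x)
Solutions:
 u(x) = C1 + Integral(x/cos(x), x)


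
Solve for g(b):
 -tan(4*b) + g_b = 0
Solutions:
 g(b) = C1 - log(cos(4*b))/4


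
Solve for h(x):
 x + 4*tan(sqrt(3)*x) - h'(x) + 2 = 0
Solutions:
 h(x) = C1 + x^2/2 + 2*x - 4*sqrt(3)*log(cos(sqrt(3)*x))/3


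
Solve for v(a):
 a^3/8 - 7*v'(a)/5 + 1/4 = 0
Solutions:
 v(a) = C1 + 5*a^4/224 + 5*a/28


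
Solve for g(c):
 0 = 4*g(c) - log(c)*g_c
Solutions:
 g(c) = C1*exp(4*li(c))


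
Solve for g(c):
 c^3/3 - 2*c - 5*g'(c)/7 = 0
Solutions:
 g(c) = C1 + 7*c^4/60 - 7*c^2/5


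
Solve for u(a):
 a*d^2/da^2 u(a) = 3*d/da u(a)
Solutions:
 u(a) = C1 + C2*a^4


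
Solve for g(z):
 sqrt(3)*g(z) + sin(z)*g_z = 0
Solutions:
 g(z) = C1*(cos(z) + 1)^(sqrt(3)/2)/(cos(z) - 1)^(sqrt(3)/2)


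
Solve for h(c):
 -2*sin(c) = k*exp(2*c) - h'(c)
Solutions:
 h(c) = C1 + k*exp(2*c)/2 - 2*cos(c)


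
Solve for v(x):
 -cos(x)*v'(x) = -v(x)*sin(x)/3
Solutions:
 v(x) = C1/cos(x)^(1/3)


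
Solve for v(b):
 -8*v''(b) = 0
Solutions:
 v(b) = C1 + C2*b


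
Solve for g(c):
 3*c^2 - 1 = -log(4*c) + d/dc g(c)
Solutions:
 g(c) = C1 + c^3 + c*log(c) - 2*c + c*log(4)


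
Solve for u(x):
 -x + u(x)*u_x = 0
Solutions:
 u(x) = -sqrt(C1 + x^2)
 u(x) = sqrt(C1 + x^2)


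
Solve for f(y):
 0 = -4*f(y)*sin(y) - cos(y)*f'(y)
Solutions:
 f(y) = C1*cos(y)^4


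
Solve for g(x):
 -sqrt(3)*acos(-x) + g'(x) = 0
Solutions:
 g(x) = C1 + sqrt(3)*(x*acos(-x) + sqrt(1 - x^2))


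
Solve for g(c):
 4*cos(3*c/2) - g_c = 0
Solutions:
 g(c) = C1 + 8*sin(3*c/2)/3


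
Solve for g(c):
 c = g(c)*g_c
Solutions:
 g(c) = -sqrt(C1 + c^2)
 g(c) = sqrt(C1 + c^2)


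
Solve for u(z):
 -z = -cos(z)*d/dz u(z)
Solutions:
 u(z) = C1 + Integral(z/cos(z), z)


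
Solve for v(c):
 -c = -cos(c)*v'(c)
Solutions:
 v(c) = C1 + Integral(c/cos(c), c)


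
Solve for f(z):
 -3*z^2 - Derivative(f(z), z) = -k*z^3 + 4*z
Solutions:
 f(z) = C1 + k*z^4/4 - z^3 - 2*z^2


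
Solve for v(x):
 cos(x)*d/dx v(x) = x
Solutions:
 v(x) = C1 + Integral(x/cos(x), x)


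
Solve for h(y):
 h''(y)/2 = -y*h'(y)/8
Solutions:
 h(y) = C1 + C2*erf(sqrt(2)*y/4)


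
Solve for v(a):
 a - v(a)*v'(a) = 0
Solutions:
 v(a) = -sqrt(C1 + a^2)
 v(a) = sqrt(C1 + a^2)


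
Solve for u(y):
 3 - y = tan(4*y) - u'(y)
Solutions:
 u(y) = C1 + y^2/2 - 3*y - log(cos(4*y))/4


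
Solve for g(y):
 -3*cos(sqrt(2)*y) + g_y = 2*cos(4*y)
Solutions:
 g(y) = C1 + sin(4*y)/2 + 3*sqrt(2)*sin(sqrt(2)*y)/2


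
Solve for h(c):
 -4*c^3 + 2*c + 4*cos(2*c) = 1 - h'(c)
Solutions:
 h(c) = C1 + c^4 - c^2 + c - 2*sin(2*c)


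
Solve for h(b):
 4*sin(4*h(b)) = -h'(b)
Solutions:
 h(b) = -acos((-C1 - exp(32*b))/(C1 - exp(32*b)))/4 + pi/2
 h(b) = acos((-C1 - exp(32*b))/(C1 - exp(32*b)))/4


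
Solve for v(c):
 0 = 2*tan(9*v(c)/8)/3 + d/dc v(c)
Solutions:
 v(c) = -8*asin(C1*exp(-3*c/4))/9 + 8*pi/9
 v(c) = 8*asin(C1*exp(-3*c/4))/9


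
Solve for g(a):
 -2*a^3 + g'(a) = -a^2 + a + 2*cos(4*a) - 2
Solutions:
 g(a) = C1 + a^4/2 - a^3/3 + a^2/2 - 2*a + sin(4*a)/2


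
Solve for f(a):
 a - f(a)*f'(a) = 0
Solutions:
 f(a) = -sqrt(C1 + a^2)
 f(a) = sqrt(C1 + a^2)


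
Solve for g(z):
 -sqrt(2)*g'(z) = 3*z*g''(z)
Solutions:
 g(z) = C1 + C2*z^(1 - sqrt(2)/3)


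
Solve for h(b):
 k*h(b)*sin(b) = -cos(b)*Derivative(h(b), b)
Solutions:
 h(b) = C1*exp(k*log(cos(b)))


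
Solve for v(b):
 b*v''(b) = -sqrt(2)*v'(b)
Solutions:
 v(b) = C1 + C2*b^(1 - sqrt(2))


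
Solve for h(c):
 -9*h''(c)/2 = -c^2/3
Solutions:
 h(c) = C1 + C2*c + c^4/162


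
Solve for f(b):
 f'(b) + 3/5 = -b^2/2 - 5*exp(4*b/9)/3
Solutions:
 f(b) = C1 - b^3/6 - 3*b/5 - 15*exp(4*b/9)/4


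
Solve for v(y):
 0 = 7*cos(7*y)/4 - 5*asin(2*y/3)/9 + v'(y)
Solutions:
 v(y) = C1 + 5*y*asin(2*y/3)/9 + 5*sqrt(9 - 4*y^2)/18 - sin(7*y)/4


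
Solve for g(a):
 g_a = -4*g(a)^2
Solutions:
 g(a) = 1/(C1 + 4*a)


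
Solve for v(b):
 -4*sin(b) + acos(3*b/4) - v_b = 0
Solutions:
 v(b) = C1 + b*acos(3*b/4) - sqrt(16 - 9*b^2)/3 + 4*cos(b)


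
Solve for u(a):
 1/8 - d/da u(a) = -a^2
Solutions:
 u(a) = C1 + a^3/3 + a/8


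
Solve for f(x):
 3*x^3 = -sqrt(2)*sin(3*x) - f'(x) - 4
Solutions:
 f(x) = C1 - 3*x^4/4 - 4*x + sqrt(2)*cos(3*x)/3


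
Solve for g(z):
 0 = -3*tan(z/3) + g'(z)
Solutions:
 g(z) = C1 - 9*log(cos(z/3))


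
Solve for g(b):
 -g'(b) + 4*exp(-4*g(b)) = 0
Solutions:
 g(b) = log(-I*(C1 + 16*b)^(1/4))
 g(b) = log(I*(C1 + 16*b)^(1/4))
 g(b) = log(-(C1 + 16*b)^(1/4))
 g(b) = log(C1 + 16*b)/4


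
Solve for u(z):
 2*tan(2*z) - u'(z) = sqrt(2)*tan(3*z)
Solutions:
 u(z) = C1 - log(cos(2*z)) + sqrt(2)*log(cos(3*z))/3


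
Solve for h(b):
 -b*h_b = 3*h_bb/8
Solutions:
 h(b) = C1 + C2*erf(2*sqrt(3)*b/3)


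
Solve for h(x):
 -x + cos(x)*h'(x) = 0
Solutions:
 h(x) = C1 + Integral(x/cos(x), x)


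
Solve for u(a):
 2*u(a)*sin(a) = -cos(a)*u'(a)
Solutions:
 u(a) = C1*cos(a)^2


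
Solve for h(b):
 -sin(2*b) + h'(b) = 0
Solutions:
 h(b) = C1 - cos(2*b)/2


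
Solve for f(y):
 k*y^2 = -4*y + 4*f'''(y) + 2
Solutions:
 f(y) = C1 + C2*y + C3*y^2 + k*y^5/240 + y^4/24 - y^3/12


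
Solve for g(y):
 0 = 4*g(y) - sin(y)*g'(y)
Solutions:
 g(y) = C1*(cos(y)^2 - 2*cos(y) + 1)/(cos(y)^2 + 2*cos(y) + 1)


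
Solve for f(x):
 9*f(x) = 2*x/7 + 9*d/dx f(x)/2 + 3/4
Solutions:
 f(x) = C1*exp(2*x) + 2*x/63 + 25/252


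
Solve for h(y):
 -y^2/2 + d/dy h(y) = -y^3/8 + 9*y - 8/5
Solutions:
 h(y) = C1 - y^4/32 + y^3/6 + 9*y^2/2 - 8*y/5


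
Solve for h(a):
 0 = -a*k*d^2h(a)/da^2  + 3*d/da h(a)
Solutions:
 h(a) = C1 + a^(((re(k) + 3)*re(k) + im(k)^2)/(re(k)^2 + im(k)^2))*(C2*sin(3*log(a)*Abs(im(k))/(re(k)^2 + im(k)^2)) + C3*cos(3*log(a)*im(k)/(re(k)^2 + im(k)^2)))


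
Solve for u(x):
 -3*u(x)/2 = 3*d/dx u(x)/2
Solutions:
 u(x) = C1*exp(-x)


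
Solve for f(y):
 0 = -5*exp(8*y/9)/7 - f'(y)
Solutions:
 f(y) = C1 - 45*exp(8*y/9)/56


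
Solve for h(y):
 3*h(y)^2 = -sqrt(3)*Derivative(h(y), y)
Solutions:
 h(y) = 1/(C1 + sqrt(3)*y)


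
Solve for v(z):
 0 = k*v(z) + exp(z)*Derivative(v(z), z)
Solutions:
 v(z) = C1*exp(k*exp(-z))


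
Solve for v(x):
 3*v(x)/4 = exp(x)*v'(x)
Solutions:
 v(x) = C1*exp(-3*exp(-x)/4)


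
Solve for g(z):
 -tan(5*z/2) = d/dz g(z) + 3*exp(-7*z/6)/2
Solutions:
 g(z) = C1 - log(tan(5*z/2)^2 + 1)/5 + 9*exp(-7*z/6)/7


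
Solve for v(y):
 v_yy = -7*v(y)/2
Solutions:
 v(y) = C1*sin(sqrt(14)*y/2) + C2*cos(sqrt(14)*y/2)


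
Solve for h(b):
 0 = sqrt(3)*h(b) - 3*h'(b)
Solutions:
 h(b) = C1*exp(sqrt(3)*b/3)


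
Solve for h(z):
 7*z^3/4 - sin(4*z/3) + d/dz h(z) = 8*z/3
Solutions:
 h(z) = C1 - 7*z^4/16 + 4*z^2/3 - 3*cos(4*z/3)/4


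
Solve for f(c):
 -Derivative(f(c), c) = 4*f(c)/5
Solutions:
 f(c) = C1*exp(-4*c/5)


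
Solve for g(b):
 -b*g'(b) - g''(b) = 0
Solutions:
 g(b) = C1 + C2*erf(sqrt(2)*b/2)


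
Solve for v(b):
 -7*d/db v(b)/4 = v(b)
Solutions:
 v(b) = C1*exp(-4*b/7)


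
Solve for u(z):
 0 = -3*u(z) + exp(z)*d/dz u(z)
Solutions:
 u(z) = C1*exp(-3*exp(-z))


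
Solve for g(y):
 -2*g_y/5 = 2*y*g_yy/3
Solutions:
 g(y) = C1 + C2*y^(2/5)


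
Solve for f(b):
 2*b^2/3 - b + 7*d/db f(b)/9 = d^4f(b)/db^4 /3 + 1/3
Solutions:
 f(b) = C1 + C4*exp(3^(2/3)*7^(1/3)*b/3) - 2*b^3/7 + 9*b^2/14 + 3*b/7 + (C2*sin(3^(1/6)*7^(1/3)*b/2) + C3*cos(3^(1/6)*7^(1/3)*b/2))*exp(-3^(2/3)*7^(1/3)*b/6)


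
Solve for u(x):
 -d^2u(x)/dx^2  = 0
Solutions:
 u(x) = C1 + C2*x


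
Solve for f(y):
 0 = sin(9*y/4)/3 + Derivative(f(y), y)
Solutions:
 f(y) = C1 + 4*cos(9*y/4)/27


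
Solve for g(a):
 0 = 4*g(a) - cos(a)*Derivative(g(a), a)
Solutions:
 g(a) = C1*(sin(a)^2 + 2*sin(a) + 1)/(sin(a)^2 - 2*sin(a) + 1)


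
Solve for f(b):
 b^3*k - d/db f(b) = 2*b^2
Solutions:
 f(b) = C1 + b^4*k/4 - 2*b^3/3


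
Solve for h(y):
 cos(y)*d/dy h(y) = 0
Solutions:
 h(y) = C1


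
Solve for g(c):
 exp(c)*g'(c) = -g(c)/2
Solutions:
 g(c) = C1*exp(exp(-c)/2)


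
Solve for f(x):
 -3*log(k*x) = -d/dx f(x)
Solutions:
 f(x) = C1 + 3*x*log(k*x) - 3*x


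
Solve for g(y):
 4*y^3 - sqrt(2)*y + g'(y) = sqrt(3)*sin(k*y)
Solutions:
 g(y) = C1 - y^4 + sqrt(2)*y^2/2 - sqrt(3)*cos(k*y)/k


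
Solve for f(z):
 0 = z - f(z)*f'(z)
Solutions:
 f(z) = -sqrt(C1 + z^2)
 f(z) = sqrt(C1 + z^2)


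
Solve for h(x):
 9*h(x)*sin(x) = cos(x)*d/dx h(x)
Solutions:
 h(x) = C1/cos(x)^9


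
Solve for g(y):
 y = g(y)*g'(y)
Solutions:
 g(y) = -sqrt(C1 + y^2)
 g(y) = sqrt(C1 + y^2)


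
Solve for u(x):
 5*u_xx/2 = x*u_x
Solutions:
 u(x) = C1 + C2*erfi(sqrt(5)*x/5)


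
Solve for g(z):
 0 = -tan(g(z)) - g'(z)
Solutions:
 g(z) = pi - asin(C1*exp(-z))
 g(z) = asin(C1*exp(-z))


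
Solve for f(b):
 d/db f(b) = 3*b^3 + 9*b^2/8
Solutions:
 f(b) = C1 + 3*b^4/4 + 3*b^3/8


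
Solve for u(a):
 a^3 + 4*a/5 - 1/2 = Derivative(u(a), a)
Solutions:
 u(a) = C1 + a^4/4 + 2*a^2/5 - a/2


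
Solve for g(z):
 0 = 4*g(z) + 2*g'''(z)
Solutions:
 g(z) = C3*exp(-2^(1/3)*z) + (C1*sin(2^(1/3)*sqrt(3)*z/2) + C2*cos(2^(1/3)*sqrt(3)*z/2))*exp(2^(1/3)*z/2)


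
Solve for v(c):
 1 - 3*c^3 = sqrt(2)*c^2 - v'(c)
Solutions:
 v(c) = C1 + 3*c^4/4 + sqrt(2)*c^3/3 - c


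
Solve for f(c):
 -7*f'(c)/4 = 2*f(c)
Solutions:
 f(c) = C1*exp(-8*c/7)


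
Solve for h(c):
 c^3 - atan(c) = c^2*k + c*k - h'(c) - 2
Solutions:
 h(c) = C1 - c^4/4 + c^3*k/3 + c^2*k/2 + c*atan(c) - 2*c - log(c^2 + 1)/2


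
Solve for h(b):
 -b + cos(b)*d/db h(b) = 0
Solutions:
 h(b) = C1 + Integral(b/cos(b), b)


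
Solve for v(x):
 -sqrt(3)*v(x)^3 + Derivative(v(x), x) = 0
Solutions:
 v(x) = -sqrt(2)*sqrt(-1/(C1 + sqrt(3)*x))/2
 v(x) = sqrt(2)*sqrt(-1/(C1 + sqrt(3)*x))/2


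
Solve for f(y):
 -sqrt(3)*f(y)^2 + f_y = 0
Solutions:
 f(y) = -1/(C1 + sqrt(3)*y)


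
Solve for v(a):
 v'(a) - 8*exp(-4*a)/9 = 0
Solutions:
 v(a) = C1 - 2*exp(-4*a)/9


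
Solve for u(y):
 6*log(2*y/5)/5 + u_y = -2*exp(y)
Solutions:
 u(y) = C1 - 6*y*log(y)/5 + 6*y*(-log(2) + 1 + log(5))/5 - 2*exp(y)


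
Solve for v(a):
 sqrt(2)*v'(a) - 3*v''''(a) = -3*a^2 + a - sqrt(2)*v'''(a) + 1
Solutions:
 v(a) = C1 + C2*exp(a*(-2^(2/3)*(9*sqrt(1506) + 247*sqrt(2))^(1/3) - 4*2^(1/3)/(9*sqrt(1506) + 247*sqrt(2))^(1/3) + 4*sqrt(2))/36)*sin(2^(1/3)*sqrt(3)*a*(-2^(1/3)*(9*sqrt(1506) + 247*sqrt(2))^(1/3) + 4/(9*sqrt(1506) + 247*sqrt(2))^(1/3))/36) + C3*exp(a*(-2^(2/3)*(9*sqrt(1506) + 247*sqrt(2))^(1/3) - 4*2^(1/3)/(9*sqrt(1506) + 247*sqrt(2))^(1/3) + 4*sqrt(2))/36)*cos(2^(1/3)*sqrt(3)*a*(-2^(1/3)*(9*sqrt(1506) + 247*sqrt(2))^(1/3) + 4/(9*sqrt(1506) + 247*sqrt(2))^(1/3))/36) + C4*exp(a*(4*2^(1/3)/(9*sqrt(1506) + 247*sqrt(2))^(1/3) + 2*sqrt(2) + 2^(2/3)*(9*sqrt(1506) + 247*sqrt(2))^(1/3))/18) - sqrt(2)*a^3/2 + sqrt(2)*a^2/4 + 7*sqrt(2)*a/2


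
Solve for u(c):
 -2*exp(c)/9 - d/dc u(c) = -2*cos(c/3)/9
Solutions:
 u(c) = C1 - 2*exp(c)/9 + 2*sin(c/3)/3


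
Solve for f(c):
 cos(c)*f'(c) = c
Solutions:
 f(c) = C1 + Integral(c/cos(c), c)


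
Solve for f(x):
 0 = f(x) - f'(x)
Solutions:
 f(x) = C1*exp(x)


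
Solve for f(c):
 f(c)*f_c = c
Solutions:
 f(c) = -sqrt(C1 + c^2)
 f(c) = sqrt(C1 + c^2)


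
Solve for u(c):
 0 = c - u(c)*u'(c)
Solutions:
 u(c) = -sqrt(C1 + c^2)
 u(c) = sqrt(C1 + c^2)


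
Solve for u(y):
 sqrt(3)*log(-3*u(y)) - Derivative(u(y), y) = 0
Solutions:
 -sqrt(3)*Integral(1/(log(-_y) + log(3)), (_y, u(y)))/3 = C1 - y


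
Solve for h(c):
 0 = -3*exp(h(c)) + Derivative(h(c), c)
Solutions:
 h(c) = log(-1/(C1 + 3*c))


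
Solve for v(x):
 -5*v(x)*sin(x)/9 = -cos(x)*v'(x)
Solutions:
 v(x) = C1/cos(x)^(5/9)


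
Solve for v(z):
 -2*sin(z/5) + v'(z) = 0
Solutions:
 v(z) = C1 - 10*cos(z/5)


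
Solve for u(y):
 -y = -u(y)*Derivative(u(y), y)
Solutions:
 u(y) = -sqrt(C1 + y^2)
 u(y) = sqrt(C1 + y^2)


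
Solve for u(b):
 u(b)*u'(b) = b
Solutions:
 u(b) = -sqrt(C1 + b^2)
 u(b) = sqrt(C1 + b^2)


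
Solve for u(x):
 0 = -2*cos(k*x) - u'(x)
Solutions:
 u(x) = C1 - 2*sin(k*x)/k


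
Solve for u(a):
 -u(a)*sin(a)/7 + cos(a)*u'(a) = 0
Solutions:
 u(a) = C1/cos(a)^(1/7)


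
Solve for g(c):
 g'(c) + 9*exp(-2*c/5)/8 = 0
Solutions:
 g(c) = C1 + 45*exp(-2*c/5)/16


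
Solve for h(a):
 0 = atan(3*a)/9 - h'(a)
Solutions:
 h(a) = C1 + a*atan(3*a)/9 - log(9*a^2 + 1)/54


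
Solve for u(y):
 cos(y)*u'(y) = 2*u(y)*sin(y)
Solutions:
 u(y) = C1/cos(y)^2


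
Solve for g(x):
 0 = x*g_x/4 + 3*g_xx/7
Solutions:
 g(x) = C1 + C2*erf(sqrt(42)*x/12)


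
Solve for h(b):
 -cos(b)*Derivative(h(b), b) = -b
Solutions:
 h(b) = C1 + Integral(b/cos(b), b)


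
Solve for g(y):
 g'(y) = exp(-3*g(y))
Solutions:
 g(y) = log(C1 + 3*y)/3
 g(y) = log((-3^(1/3) - 3^(5/6)*I)*(C1 + y)^(1/3)/2)
 g(y) = log((-3^(1/3) + 3^(5/6)*I)*(C1 + y)^(1/3)/2)


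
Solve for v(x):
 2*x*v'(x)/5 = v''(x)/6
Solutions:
 v(x) = C1 + C2*erfi(sqrt(30)*x/5)


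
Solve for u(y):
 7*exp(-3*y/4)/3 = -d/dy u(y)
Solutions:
 u(y) = C1 + 28*exp(-3*y/4)/9


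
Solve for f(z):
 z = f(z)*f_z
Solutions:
 f(z) = -sqrt(C1 + z^2)
 f(z) = sqrt(C1 + z^2)


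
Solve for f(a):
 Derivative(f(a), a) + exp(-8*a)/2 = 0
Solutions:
 f(a) = C1 + exp(-8*a)/16


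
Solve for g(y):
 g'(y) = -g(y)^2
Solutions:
 g(y) = 1/(C1 + y)


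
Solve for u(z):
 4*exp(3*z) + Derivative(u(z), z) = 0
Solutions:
 u(z) = C1 - 4*exp(3*z)/3


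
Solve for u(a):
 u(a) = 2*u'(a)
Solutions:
 u(a) = C1*exp(a/2)


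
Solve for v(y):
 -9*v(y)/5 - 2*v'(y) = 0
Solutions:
 v(y) = C1*exp(-9*y/10)


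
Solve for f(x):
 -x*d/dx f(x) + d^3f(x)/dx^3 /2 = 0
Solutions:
 f(x) = C1 + Integral(C2*airyai(2^(1/3)*x) + C3*airybi(2^(1/3)*x), x)


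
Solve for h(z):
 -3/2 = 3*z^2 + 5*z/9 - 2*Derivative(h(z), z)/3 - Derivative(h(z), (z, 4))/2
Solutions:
 h(z) = C1 + C4*exp(-6^(2/3)*z/3) + 3*z^3/2 + 5*z^2/12 + 9*z/4 + (C2*sin(2^(2/3)*3^(1/6)*z/2) + C3*cos(2^(2/3)*3^(1/6)*z/2))*exp(6^(2/3)*z/6)


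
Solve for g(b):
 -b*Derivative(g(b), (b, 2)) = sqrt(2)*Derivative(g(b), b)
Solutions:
 g(b) = C1 + C2*b^(1 - sqrt(2))


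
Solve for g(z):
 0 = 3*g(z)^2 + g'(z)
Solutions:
 g(z) = 1/(C1 + 3*z)


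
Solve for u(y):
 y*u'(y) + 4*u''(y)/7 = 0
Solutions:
 u(y) = C1 + C2*erf(sqrt(14)*y/4)


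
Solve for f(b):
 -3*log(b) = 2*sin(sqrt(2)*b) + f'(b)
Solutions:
 f(b) = C1 - 3*b*log(b) + 3*b + sqrt(2)*cos(sqrt(2)*b)


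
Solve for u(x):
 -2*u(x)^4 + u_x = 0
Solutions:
 u(x) = (-1/(C1 + 6*x))^(1/3)
 u(x) = (-1/(C1 + 2*x))^(1/3)*(-3^(2/3) - 3*3^(1/6)*I)/6
 u(x) = (-1/(C1 + 2*x))^(1/3)*(-3^(2/3) + 3*3^(1/6)*I)/6


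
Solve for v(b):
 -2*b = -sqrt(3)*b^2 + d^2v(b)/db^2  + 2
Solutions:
 v(b) = C1 + C2*b + sqrt(3)*b^4/12 - b^3/3 - b^2


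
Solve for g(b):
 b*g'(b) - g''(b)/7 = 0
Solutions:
 g(b) = C1 + C2*erfi(sqrt(14)*b/2)


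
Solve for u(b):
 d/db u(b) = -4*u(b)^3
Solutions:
 u(b) = -sqrt(2)*sqrt(-1/(C1 - 4*b))/2
 u(b) = sqrt(2)*sqrt(-1/(C1 - 4*b))/2


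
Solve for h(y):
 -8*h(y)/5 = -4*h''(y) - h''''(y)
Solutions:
 h(y) = C1*exp(-y*sqrt(-2 + 2*sqrt(35)/5)) + C2*exp(y*sqrt(-2 + 2*sqrt(35)/5)) + C3*sin(y*sqrt(2 + 2*sqrt(35)/5)) + C4*cos(y*sqrt(2 + 2*sqrt(35)/5))


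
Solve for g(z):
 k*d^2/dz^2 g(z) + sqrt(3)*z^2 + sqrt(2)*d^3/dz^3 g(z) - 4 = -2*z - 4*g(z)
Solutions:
 g(z) = C1*exp(-z*(2^(5/6)*k^2/(2*(k^3/4 + sqrt(-k^6 + (k^3 + 108)^2)/4 + 27)^(1/3)) + sqrt(2)*k + 2*2^(1/6)*(k^3/4 + sqrt(-k^6 + (k^3 + 108)^2)/4 + 27)^(1/3))/6) + C2*exp(z*(-2^(5/6)*k^2/((-1 + sqrt(3)*I)*(k^3/4 + sqrt(-k^6 + (k^3 + 108)^2)/4 + 27)^(1/3)) - sqrt(2)*k + 2^(1/6)*(k^3/4 + sqrt(-k^6 + (k^3 + 108)^2)/4 + 27)^(1/3) - 2^(1/6)*sqrt(3)*I*(k^3/4 + sqrt(-k^6 + (k^3 + 108)^2)/4 + 27)^(1/3))/6) + C3*exp(z*(2^(5/6)*k^2/((1 + sqrt(3)*I)*(k^3/4 + sqrt(-k^6 + (k^3 + 108)^2)/4 + 27)^(1/3)) - sqrt(2)*k + 2^(1/6)*(k^3/4 + sqrt(-k^6 + (k^3 + 108)^2)/4 + 27)^(1/3) + 2^(1/6)*sqrt(3)*I*(k^3/4 + sqrt(-k^6 + (k^3 + 108)^2)/4 + 27)^(1/3))/6) + sqrt(3)*k/8 - sqrt(3)*z^2/4 - z/2 + 1


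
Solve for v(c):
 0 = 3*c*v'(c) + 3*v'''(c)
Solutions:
 v(c) = C1 + Integral(C2*airyai(-c) + C3*airybi(-c), c)


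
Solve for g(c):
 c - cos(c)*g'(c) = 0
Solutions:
 g(c) = C1 + Integral(c/cos(c), c)


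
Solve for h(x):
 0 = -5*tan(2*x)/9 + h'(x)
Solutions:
 h(x) = C1 - 5*log(cos(2*x))/18


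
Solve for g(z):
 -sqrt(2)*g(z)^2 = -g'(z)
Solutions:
 g(z) = -1/(C1 + sqrt(2)*z)


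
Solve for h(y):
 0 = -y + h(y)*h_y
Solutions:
 h(y) = -sqrt(C1 + y^2)
 h(y) = sqrt(C1 + y^2)


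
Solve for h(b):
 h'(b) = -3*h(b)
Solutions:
 h(b) = C1*exp(-3*b)


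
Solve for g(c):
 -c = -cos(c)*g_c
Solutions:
 g(c) = C1 + Integral(c/cos(c), c)


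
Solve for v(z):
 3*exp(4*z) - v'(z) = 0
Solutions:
 v(z) = C1 + 3*exp(4*z)/4


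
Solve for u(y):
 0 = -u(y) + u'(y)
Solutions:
 u(y) = C1*exp(y)


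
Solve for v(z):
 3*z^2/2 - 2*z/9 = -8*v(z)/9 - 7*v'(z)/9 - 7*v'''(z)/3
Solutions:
 v(z) = C1*exp(7^(1/3)*z*(-7/(36 + sqrt(1345))^(1/3) + 7^(1/3)*(36 + sqrt(1345))^(1/3))/42)*sin(sqrt(3)*7^(1/3)*z*(7/(36 + sqrt(1345))^(1/3) + 7^(1/3)*(36 + sqrt(1345))^(1/3))/42) + C2*exp(7^(1/3)*z*(-7/(36 + sqrt(1345))^(1/3) + 7^(1/3)*(36 + sqrt(1345))^(1/3))/42)*cos(sqrt(3)*7^(1/3)*z*(7/(36 + sqrt(1345))^(1/3) + 7^(1/3)*(36 + sqrt(1345))^(1/3))/42) + C3*exp(-7^(1/3)*z*(-7/(36 + sqrt(1345))^(1/3) + 7^(1/3)*(36 + sqrt(1345))^(1/3))/21) - 27*z^2/16 + 205*z/64 - 1435/512


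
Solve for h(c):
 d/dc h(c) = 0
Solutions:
 h(c) = C1


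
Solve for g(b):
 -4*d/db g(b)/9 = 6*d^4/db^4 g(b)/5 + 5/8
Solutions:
 g(b) = C1 + C4*exp(-10^(1/3)*b/3) - 45*b/32 + (C2*sin(10^(1/3)*sqrt(3)*b/6) + C3*cos(10^(1/3)*sqrt(3)*b/6))*exp(10^(1/3)*b/6)


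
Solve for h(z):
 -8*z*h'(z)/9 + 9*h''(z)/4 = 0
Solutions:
 h(z) = C1 + C2*erfi(4*z/9)


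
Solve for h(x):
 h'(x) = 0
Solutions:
 h(x) = C1


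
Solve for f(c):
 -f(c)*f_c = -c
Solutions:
 f(c) = -sqrt(C1 + c^2)
 f(c) = sqrt(C1 + c^2)


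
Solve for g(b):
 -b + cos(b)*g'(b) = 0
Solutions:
 g(b) = C1 + Integral(b/cos(b), b)


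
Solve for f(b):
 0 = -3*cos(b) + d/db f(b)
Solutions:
 f(b) = C1 + 3*sin(b)


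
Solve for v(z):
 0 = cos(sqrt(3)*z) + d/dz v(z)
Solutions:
 v(z) = C1 - sqrt(3)*sin(sqrt(3)*z)/3


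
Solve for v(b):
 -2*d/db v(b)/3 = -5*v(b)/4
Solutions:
 v(b) = C1*exp(15*b/8)


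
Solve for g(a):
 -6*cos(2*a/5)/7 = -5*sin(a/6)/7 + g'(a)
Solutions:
 g(a) = C1 - 15*sin(2*a/5)/7 - 30*cos(a/6)/7


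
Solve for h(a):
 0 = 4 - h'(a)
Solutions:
 h(a) = C1 + 4*a


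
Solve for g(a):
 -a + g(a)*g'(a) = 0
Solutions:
 g(a) = -sqrt(C1 + a^2)
 g(a) = sqrt(C1 + a^2)


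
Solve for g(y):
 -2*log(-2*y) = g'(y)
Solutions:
 g(y) = C1 - 2*y*log(-y) + 2*y*(1 - log(2))


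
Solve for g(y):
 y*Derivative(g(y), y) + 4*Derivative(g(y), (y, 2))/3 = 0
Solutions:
 g(y) = C1 + C2*erf(sqrt(6)*y/4)


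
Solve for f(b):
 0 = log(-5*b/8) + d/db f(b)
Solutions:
 f(b) = C1 - b*log(-b) + b*(-log(5) + 1 + 3*log(2))


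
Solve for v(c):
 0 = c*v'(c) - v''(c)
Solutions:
 v(c) = C1 + C2*erfi(sqrt(2)*c/2)


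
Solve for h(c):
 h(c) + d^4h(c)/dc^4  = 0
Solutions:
 h(c) = (C1*sin(sqrt(2)*c/2) + C2*cos(sqrt(2)*c/2))*exp(-sqrt(2)*c/2) + (C3*sin(sqrt(2)*c/2) + C4*cos(sqrt(2)*c/2))*exp(sqrt(2)*c/2)


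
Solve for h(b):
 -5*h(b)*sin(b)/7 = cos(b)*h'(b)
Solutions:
 h(b) = C1*cos(b)^(5/7)


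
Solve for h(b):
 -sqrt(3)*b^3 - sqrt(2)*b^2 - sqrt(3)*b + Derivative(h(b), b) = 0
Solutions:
 h(b) = C1 + sqrt(3)*b^4/4 + sqrt(2)*b^3/3 + sqrt(3)*b^2/2


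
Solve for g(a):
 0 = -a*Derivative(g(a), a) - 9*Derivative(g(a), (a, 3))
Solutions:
 g(a) = C1 + Integral(C2*airyai(-3^(1/3)*a/3) + C3*airybi(-3^(1/3)*a/3), a)


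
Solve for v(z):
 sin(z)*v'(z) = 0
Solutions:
 v(z) = C1


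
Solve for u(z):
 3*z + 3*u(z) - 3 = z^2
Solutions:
 u(z) = z^2/3 - z + 1


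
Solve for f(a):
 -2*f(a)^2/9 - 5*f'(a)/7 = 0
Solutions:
 f(a) = 45/(C1 + 14*a)


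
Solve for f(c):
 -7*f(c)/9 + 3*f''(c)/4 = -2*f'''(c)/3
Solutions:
 f(c) = C1*exp(-c*(27*3^(1/3)/(16*sqrt(2569) + 815)^(1/3) + 18 + 3^(2/3)*(16*sqrt(2569) + 815)^(1/3))/48)*sin(3^(1/6)*c*(-(16*sqrt(2569) + 815)^(1/3) + 9*3^(2/3)/(16*sqrt(2569) + 815)^(1/3))/16) + C2*exp(-c*(27*3^(1/3)/(16*sqrt(2569) + 815)^(1/3) + 18 + 3^(2/3)*(16*sqrt(2569) + 815)^(1/3))/48)*cos(3^(1/6)*c*(-(16*sqrt(2569) + 815)^(1/3) + 9*3^(2/3)/(16*sqrt(2569) + 815)^(1/3))/16) + C3*exp(c*(-9 + 27*3^(1/3)/(16*sqrt(2569) + 815)^(1/3) + 3^(2/3)*(16*sqrt(2569) + 815)^(1/3))/24)


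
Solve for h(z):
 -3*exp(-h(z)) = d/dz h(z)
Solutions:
 h(z) = log(C1 - 3*z)


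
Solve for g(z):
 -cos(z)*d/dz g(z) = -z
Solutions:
 g(z) = C1 + Integral(z/cos(z), z)


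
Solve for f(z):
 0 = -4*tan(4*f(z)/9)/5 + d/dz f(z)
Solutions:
 f(z) = -9*asin(C1*exp(16*z/45))/4 + 9*pi/4
 f(z) = 9*asin(C1*exp(16*z/45))/4


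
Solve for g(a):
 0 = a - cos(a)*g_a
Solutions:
 g(a) = C1 + Integral(a/cos(a), a)


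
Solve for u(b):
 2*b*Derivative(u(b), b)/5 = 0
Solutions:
 u(b) = C1


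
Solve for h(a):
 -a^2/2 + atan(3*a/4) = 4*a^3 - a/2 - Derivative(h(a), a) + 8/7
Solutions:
 h(a) = C1 + a^4 + a^3/6 - a^2/4 - a*atan(3*a/4) + 8*a/7 + 2*log(9*a^2 + 16)/3


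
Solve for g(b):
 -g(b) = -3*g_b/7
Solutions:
 g(b) = C1*exp(7*b/3)


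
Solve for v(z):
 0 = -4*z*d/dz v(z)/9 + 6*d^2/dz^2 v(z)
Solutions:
 v(z) = C1 + C2*erfi(sqrt(3)*z/9)


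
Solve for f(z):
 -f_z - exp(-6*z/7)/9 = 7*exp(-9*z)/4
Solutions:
 f(z) = C1 + 7*exp(-9*z)/36 + 7*exp(-6*z/7)/54


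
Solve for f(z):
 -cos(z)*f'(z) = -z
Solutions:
 f(z) = C1 + Integral(z/cos(z), z)


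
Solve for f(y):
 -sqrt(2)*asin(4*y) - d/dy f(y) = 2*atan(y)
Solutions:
 f(y) = C1 - 2*y*atan(y) - sqrt(2)*(y*asin(4*y) + sqrt(1 - 16*y^2)/4) + log(y^2 + 1)


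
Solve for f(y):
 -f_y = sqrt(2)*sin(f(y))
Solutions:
 f(y) = -acos((-C1 - exp(2*sqrt(2)*y))/(C1 - exp(2*sqrt(2)*y))) + 2*pi
 f(y) = acos((-C1 - exp(2*sqrt(2)*y))/(C1 - exp(2*sqrt(2)*y)))


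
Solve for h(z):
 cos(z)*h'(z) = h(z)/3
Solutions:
 h(z) = C1*(sin(z) + 1)^(1/6)/(sin(z) - 1)^(1/6)


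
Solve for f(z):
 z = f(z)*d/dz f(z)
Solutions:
 f(z) = -sqrt(C1 + z^2)
 f(z) = sqrt(C1 + z^2)


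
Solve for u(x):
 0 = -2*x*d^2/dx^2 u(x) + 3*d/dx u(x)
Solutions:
 u(x) = C1 + C2*x^(5/2)


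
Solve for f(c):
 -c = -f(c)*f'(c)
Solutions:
 f(c) = -sqrt(C1 + c^2)
 f(c) = sqrt(C1 + c^2)


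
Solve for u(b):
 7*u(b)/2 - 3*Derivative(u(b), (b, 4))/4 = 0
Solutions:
 u(b) = C1*exp(-14^(1/4)*3^(3/4)*b/3) + C2*exp(14^(1/4)*3^(3/4)*b/3) + C3*sin(14^(1/4)*3^(3/4)*b/3) + C4*cos(14^(1/4)*3^(3/4)*b/3)


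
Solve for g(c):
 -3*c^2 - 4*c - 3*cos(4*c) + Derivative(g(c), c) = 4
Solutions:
 g(c) = C1 + c^3 + 2*c^2 + 4*c + 3*sin(4*c)/4


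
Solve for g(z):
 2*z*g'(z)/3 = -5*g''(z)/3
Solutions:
 g(z) = C1 + C2*erf(sqrt(5)*z/5)


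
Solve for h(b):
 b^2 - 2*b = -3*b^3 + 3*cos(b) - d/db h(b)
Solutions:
 h(b) = C1 - 3*b^4/4 - b^3/3 + b^2 + 3*sin(b)


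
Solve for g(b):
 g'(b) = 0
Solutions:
 g(b) = C1


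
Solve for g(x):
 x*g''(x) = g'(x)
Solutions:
 g(x) = C1 + C2*x^2


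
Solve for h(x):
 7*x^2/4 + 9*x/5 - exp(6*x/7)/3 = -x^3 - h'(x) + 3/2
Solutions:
 h(x) = C1 - x^4/4 - 7*x^3/12 - 9*x^2/10 + 3*x/2 + 7*exp(6*x/7)/18


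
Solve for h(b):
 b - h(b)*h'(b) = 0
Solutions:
 h(b) = -sqrt(C1 + b^2)
 h(b) = sqrt(C1 + b^2)


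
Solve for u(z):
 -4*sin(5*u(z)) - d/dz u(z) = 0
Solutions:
 u(z) = -acos((-C1 - exp(40*z))/(C1 - exp(40*z)))/5 + 2*pi/5
 u(z) = acos((-C1 - exp(40*z))/(C1 - exp(40*z)))/5


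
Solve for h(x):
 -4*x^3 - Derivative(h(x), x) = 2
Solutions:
 h(x) = C1 - x^4 - 2*x


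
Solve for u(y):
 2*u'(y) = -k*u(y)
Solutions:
 u(y) = C1*exp(-k*y/2)


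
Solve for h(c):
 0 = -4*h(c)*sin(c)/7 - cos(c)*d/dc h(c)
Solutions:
 h(c) = C1*cos(c)^(4/7)


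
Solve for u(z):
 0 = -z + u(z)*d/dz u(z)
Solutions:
 u(z) = -sqrt(C1 + z^2)
 u(z) = sqrt(C1 + z^2)


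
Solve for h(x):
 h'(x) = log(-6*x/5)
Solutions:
 h(x) = C1 + x*log(-x) + x*(-log(5) - 1 + log(6))


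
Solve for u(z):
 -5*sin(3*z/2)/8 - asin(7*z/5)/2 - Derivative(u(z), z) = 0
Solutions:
 u(z) = C1 - z*asin(7*z/5)/2 - sqrt(25 - 49*z^2)/14 + 5*cos(3*z/2)/12


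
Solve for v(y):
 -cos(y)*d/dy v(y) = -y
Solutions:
 v(y) = C1 + Integral(y/cos(y), y)


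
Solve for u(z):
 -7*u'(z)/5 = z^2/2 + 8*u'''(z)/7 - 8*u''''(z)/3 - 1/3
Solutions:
 u(z) = C1 + C2*exp(z*(-10^(2/3)*(49*sqrt(22089) + 7283)^(1/3) - 40*10^(1/3)/(49*sqrt(22089) + 7283)^(1/3) + 40)/280)*sin(10^(1/3)*sqrt(3)*z*(-10^(1/3)*(49*sqrt(22089) + 7283)^(1/3) + 40/(49*sqrt(22089) + 7283)^(1/3))/280) + C3*exp(z*(-10^(2/3)*(49*sqrt(22089) + 7283)^(1/3) - 40*10^(1/3)/(49*sqrt(22089) + 7283)^(1/3) + 40)/280)*cos(10^(1/3)*sqrt(3)*z*(-10^(1/3)*(49*sqrt(22089) + 7283)^(1/3) + 40/(49*sqrt(22089) + 7283)^(1/3))/280) + C4*exp(z*(40*10^(1/3)/(49*sqrt(22089) + 7283)^(1/3) + 20 + 10^(2/3)*(49*sqrt(22089) + 7283)^(1/3))/140) - 5*z^3/42 + 845*z/1029


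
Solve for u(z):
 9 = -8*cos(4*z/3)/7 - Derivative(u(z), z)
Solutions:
 u(z) = C1 - 9*z - 6*sin(4*z/3)/7


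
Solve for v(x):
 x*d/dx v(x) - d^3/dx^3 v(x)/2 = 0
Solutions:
 v(x) = C1 + Integral(C2*airyai(2^(1/3)*x) + C3*airybi(2^(1/3)*x), x)


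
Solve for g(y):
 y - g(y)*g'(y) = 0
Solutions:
 g(y) = -sqrt(C1 + y^2)
 g(y) = sqrt(C1 + y^2)


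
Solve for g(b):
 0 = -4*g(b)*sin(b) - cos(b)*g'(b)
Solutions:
 g(b) = C1*cos(b)^4


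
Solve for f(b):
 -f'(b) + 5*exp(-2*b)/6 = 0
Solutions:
 f(b) = C1 - 5*exp(-2*b)/12


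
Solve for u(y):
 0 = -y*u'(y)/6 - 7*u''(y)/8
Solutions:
 u(y) = C1 + C2*erf(sqrt(42)*y/21)


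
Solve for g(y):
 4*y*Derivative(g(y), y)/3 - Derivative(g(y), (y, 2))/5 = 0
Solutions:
 g(y) = C1 + C2*erfi(sqrt(30)*y/3)


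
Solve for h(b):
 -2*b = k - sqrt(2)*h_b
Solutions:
 h(b) = C1 + sqrt(2)*b^2/2 + sqrt(2)*b*k/2


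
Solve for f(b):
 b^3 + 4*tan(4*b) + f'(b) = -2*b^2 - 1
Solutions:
 f(b) = C1 - b^4/4 - 2*b^3/3 - b + log(cos(4*b))


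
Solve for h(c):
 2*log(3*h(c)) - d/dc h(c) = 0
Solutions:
 -Integral(1/(log(_y) + log(3)), (_y, h(c)))/2 = C1 - c


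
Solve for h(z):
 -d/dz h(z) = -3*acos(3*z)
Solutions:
 h(z) = C1 + 3*z*acos(3*z) - sqrt(1 - 9*z^2)


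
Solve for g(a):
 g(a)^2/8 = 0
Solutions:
 g(a) = 0


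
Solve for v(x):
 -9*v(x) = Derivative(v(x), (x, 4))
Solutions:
 v(x) = (C1*sin(sqrt(6)*x/2) + C2*cos(sqrt(6)*x/2))*exp(-sqrt(6)*x/2) + (C3*sin(sqrt(6)*x/2) + C4*cos(sqrt(6)*x/2))*exp(sqrt(6)*x/2)


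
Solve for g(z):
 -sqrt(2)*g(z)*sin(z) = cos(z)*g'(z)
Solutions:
 g(z) = C1*cos(z)^(sqrt(2))


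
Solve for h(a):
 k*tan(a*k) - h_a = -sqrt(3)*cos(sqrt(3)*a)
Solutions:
 h(a) = C1 + k*Piecewise((-log(cos(a*k))/k, Ne(k, 0)), (0, True)) + sin(sqrt(3)*a)


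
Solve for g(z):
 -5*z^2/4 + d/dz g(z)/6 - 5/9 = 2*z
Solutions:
 g(z) = C1 + 5*z^3/2 + 6*z^2 + 10*z/3


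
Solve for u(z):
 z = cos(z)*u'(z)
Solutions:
 u(z) = C1 + Integral(z/cos(z), z)


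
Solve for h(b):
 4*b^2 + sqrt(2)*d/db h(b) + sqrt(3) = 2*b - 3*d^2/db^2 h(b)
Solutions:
 h(b) = C1 + C2*exp(-sqrt(2)*b/3) - 2*sqrt(2)*b^3/3 + sqrt(2)*b^2/2 + 6*b^2 - 18*sqrt(2)*b - 3*b - sqrt(6)*b/2


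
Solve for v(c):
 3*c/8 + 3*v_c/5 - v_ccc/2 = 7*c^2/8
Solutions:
 v(c) = C1 + C2*exp(-sqrt(30)*c/5) + C3*exp(sqrt(30)*c/5) + 35*c^3/72 - 5*c^2/16 + 175*c/72


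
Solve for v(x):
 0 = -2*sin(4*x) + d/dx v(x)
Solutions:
 v(x) = C1 - cos(4*x)/2


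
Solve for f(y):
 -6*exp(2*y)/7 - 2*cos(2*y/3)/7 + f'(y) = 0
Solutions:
 f(y) = C1 + 3*exp(2*y)/7 + 3*sin(2*y/3)/7


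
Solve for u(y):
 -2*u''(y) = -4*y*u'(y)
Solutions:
 u(y) = C1 + C2*erfi(y)


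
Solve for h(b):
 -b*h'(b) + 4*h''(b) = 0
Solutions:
 h(b) = C1 + C2*erfi(sqrt(2)*b/4)


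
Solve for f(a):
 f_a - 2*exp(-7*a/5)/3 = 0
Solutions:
 f(a) = C1 - 10*exp(-7*a/5)/21


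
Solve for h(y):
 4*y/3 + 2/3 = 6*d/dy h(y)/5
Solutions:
 h(y) = C1 + 5*y^2/9 + 5*y/9


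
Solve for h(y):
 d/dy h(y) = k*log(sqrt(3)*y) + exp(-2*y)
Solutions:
 h(y) = C1 + k*y*log(y) + k*y*(-1 + log(3)/2) - exp(-2*y)/2


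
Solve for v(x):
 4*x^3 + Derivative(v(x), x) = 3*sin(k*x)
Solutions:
 v(x) = C1 - x^4 - 3*cos(k*x)/k


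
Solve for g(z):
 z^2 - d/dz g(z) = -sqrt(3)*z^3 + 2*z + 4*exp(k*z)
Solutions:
 g(z) = C1 + sqrt(3)*z^4/4 + z^3/3 - z^2 - 4*exp(k*z)/k


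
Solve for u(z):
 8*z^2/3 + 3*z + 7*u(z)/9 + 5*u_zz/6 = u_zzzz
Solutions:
 u(z) = C1*exp(-sqrt(3)*z*sqrt(5 + sqrt(137))/6) + C2*exp(sqrt(3)*z*sqrt(5 + sqrt(137))/6) + C3*sin(sqrt(3)*z*sqrt(-5 + sqrt(137))/6) + C4*cos(sqrt(3)*z*sqrt(-5 + sqrt(137))/6) - 24*z^2/7 - 27*z/7 + 360/49


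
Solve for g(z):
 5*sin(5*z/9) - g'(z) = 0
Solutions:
 g(z) = C1 - 9*cos(5*z/9)


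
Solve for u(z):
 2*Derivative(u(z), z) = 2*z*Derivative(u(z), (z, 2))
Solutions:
 u(z) = C1 + C2*z^2


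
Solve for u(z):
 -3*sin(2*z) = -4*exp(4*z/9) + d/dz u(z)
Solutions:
 u(z) = C1 + 9*exp(4*z/9) + 3*cos(2*z)/2


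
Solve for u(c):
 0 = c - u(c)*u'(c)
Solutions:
 u(c) = -sqrt(C1 + c^2)
 u(c) = sqrt(C1 + c^2)


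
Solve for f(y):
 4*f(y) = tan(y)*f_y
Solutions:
 f(y) = C1*sin(y)^4


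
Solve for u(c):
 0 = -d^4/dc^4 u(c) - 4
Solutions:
 u(c) = C1 + C2*c + C3*c^2 + C4*c^3 - c^4/6


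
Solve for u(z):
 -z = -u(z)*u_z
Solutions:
 u(z) = -sqrt(C1 + z^2)
 u(z) = sqrt(C1 + z^2)


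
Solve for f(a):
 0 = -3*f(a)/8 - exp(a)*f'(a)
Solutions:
 f(a) = C1*exp(3*exp(-a)/8)


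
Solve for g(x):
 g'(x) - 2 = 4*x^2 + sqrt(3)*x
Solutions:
 g(x) = C1 + 4*x^3/3 + sqrt(3)*x^2/2 + 2*x


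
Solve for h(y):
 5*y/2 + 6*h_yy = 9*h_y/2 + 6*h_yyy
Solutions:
 h(y) = C1 + 5*y^2/18 + 20*y/27 + (C2*sin(sqrt(2)*y/2) + C3*cos(sqrt(2)*y/2))*exp(y/2)


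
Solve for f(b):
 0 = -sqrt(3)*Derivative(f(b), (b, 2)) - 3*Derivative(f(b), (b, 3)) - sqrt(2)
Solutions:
 f(b) = C1 + C2*b + C3*exp(-sqrt(3)*b/3) - sqrt(6)*b^2/6


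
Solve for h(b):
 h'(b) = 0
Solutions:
 h(b) = C1


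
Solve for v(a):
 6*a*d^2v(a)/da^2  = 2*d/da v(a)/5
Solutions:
 v(a) = C1 + C2*a^(16/15)


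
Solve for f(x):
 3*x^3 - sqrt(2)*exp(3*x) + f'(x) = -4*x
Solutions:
 f(x) = C1 - 3*x^4/4 - 2*x^2 + sqrt(2)*exp(3*x)/3


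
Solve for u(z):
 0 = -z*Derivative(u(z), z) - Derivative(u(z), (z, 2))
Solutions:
 u(z) = C1 + C2*erf(sqrt(2)*z/2)


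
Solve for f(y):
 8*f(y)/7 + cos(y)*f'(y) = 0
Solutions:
 f(y) = C1*(sin(y) - 1)^(4/7)/(sin(y) + 1)^(4/7)


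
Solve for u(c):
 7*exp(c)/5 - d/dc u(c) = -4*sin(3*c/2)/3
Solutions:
 u(c) = C1 + 7*exp(c)/5 - 8*cos(3*c/2)/9


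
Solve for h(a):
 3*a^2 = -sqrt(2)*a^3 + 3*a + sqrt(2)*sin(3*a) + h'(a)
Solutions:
 h(a) = C1 + sqrt(2)*a^4/4 + a^3 - 3*a^2/2 + sqrt(2)*cos(3*a)/3


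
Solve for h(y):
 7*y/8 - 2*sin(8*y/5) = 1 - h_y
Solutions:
 h(y) = C1 - 7*y^2/16 + y - 5*cos(8*y/5)/4


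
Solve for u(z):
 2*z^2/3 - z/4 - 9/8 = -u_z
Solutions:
 u(z) = C1 - 2*z^3/9 + z^2/8 + 9*z/8


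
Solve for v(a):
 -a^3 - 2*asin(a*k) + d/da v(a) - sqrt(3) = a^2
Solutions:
 v(a) = C1 + a^4/4 + a^3/3 + sqrt(3)*a + 2*Piecewise((a*asin(a*k) + sqrt(-a^2*k^2 + 1)/k, Ne(k, 0)), (0, True))
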